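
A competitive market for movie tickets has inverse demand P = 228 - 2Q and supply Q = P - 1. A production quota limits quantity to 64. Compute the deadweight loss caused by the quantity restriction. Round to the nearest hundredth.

Rewriting supply in inverse form: P = 1 + Q.
Unrestricted equilibrium: Q* = (228 - 1)/(2 + 1) = 75.6667.
At Q = 64 the demand price is 228 - 2(64) = 100 and the supply price is 1 + (64) = 65.
Deadweight loss is the triangle between the curves from 64 to 75.6667: (1/2)(100 - 65)(75.6667 - 64) = 204.1667.

204.17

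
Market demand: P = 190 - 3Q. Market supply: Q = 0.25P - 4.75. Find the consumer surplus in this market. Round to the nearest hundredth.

895.13

Rewriting supply in inverse form: P = 19 + 4Q.
Equilibrium: 190 - 3Q = 19 + 4Q, so Q* = 24.4286 and P* = 116.7143.
CS is the area between the demand curve and P* from 0 to Q*: (1/2)(24.4286)(73.2857) = 895.1327.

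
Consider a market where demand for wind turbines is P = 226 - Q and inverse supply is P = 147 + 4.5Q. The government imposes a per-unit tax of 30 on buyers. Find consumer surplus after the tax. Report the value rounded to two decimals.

39.69

Without the tax, 226 - Q = 147 + 4.5Q so Q* = 14.3636 and P* = 211.6364.
A tax on buyers shifts demand down by 30: (226 - 30) - Q = 147 + 4.5Q, so Q_t = 8.9091. Buyers pay P_b = 217.0909; sellers receive P_s = P_b - 30 = 187.0909.
Consumer surplus is the triangle under demand above P_b: (1/2)(8.9091)(226 - 217.0909) = 39.686.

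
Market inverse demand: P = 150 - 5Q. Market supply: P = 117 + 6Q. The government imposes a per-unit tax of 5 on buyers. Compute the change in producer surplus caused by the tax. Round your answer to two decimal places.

Without the tax, 150 - 5Q = 117 + 6Q so Q* = 3 and P* = 135.
With the tax, buyers' net willingness to pay falls by 5: (150 - 5) - 5Q = 117 + 6Q, so Q_t = 2.5455. Buyers pay P_b = 137.2727; sellers receive P_s = P_b - 5 = 132.2727.
PS falls from (1/2)(3)(18) = 27 to (1/2)(2.5455)(15.2727) = 19.438, a change of -7.562.

-7.56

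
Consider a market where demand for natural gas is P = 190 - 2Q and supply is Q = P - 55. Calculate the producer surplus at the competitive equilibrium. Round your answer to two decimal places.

Rewriting supply in inverse form: P = 55 + Q.
Equilibrium: 190 - 2Q = 55 + Q, so Q* = 45 and P* = 100.
The supply curve's price intercept is 55, so PS = (1/2)(Q*)(P* - 55) = (1/2)(45)(45) = 1012.5.

1012.50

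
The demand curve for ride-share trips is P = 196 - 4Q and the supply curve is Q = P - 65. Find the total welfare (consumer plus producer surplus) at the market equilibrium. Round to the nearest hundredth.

1716.10

Rewriting supply in inverse form: P = 65 + Q.
Set 196 - 4Q = 65 + Q, which gives 131 = 5Q, so Q* = 26.2 and P* = 196 - 4(26.2) = 91.2.
CS = (1/2)(26.2)(104.8) = 1372.88 and PS = (1/2)(26.2)(26.2) = 343.22, so total surplus = 1716.1.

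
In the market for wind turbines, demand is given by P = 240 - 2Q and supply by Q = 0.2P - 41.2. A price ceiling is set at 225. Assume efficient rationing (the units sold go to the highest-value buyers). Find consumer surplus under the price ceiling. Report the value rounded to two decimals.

Rewriting supply in inverse form: P = 206 + 5Q.
Free-market equilibrium: 240 - 2Q = 206 + 5Q gives Q* = 4.8571, P* = 230.2857.
At the ceiling price 225, quantity supplied is (225 - 206)/5 = 3.8; supply is the short side, so Q = 3.8 trades at P = 225.
The demand price at Q = 3.8 is 232.4. CS is the trapezoid between demand and 225 over [0, 3.8]: (1/2)[(240 - 225) + (232.4 - 225)](3.8) = 42.56.

42.56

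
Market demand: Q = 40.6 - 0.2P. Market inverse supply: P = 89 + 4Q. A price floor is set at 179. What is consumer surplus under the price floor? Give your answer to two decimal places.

Rewriting demand in inverse form: P = 203 - 5Q.
Free-market equilibrium: 203 - 5Q = 89 + 4Q gives Q* = 12.6667, P* = 139.6667.
At P = 179, buyers demand (203 - 179)/5 = 4.8 while sellers would supply more, so the quantity traded is 4.8 at price 179.
CS is the triangle under demand above 179: (1/2)(4.8)(203 - 179) = 57.6.

57.60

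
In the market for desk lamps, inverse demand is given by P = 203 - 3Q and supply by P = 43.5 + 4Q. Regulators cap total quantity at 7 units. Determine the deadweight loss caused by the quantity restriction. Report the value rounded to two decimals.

Unrestricted equilibrium: Q* = (203 - 43.5)/(3 + 4) = 22.7857.
At Q = 7 the demand price is 203 - 3(7) = 182 and the supply price is 43.5 + 4(7) = 71.5.
DWL = (1/2)(gap between curves at 7) x (Q* - 7) = (1/2)(110.5)(15.7857) = 872.1607.

872.16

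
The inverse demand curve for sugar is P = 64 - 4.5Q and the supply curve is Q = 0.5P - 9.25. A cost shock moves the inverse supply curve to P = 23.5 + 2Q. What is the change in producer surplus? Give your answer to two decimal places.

Rewriting supply in inverse form: P = 18.5 + 2Q.
Initial equilibrium: Q_0 = 7, P_0 = 32.5; CS_0 = (1/2)(7)(31.5) = 110.25, PS_0 = (1/2)(7)(14) = 49.
New equilibrium: 64 - 4.5Q = 23.5 + 2Q gives Q_1 = 6.2308, P_1 = 35.9615; CS_1 = 87.3506, PS_1 = 38.8225.
Change in producer surplus = 38.8225 - 49 = -10.1775.

-10.18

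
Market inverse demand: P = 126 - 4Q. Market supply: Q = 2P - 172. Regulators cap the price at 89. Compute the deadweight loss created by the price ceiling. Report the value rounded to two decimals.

Rewriting supply in inverse form: P = 86 + 0.5Q.
Without the control, 126 - 4Q = 86 + 0.5Q so Q* = 8.8889 and P* = 90.4444.
At the ceiling price 89, quantity supplied is (89 - 86)/0.5 = 6; supply is the short side, so Q = 6 trades at P = 89.
At Q = 6 the demand price is 102 and the supply price is 89. Deadweight loss is the triangle between the curves from 6 to 8.8889: (1/2)(102 - 89)(8.8889 - 6) = 18.7778.

18.78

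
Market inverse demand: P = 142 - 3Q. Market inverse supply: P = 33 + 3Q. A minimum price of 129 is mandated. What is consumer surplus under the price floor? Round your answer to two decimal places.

Free-market equilibrium: 142 - 3Q = 33 + 3Q gives Q* = 18.1667, P* = 87.5.
At the floor price 129, quantity demanded is (142 - 129)/3 = 4.3333; demand is the short side, so Q = 4.3333 trades at P = 129.
CS is the triangle under demand above 129: (1/2)(4.3333)(142 - 129) = 28.1667.

28.17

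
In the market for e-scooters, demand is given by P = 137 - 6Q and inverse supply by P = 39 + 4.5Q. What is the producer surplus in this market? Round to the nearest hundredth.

Setting demand equal to supply, 98 = 10.5Q, so Q* = 9.3333 and P* = 81.
The supply curve's price intercept is 39, so PS = (1/2)(Q*)(P* - 39) = (1/2)(9.3333)(42) = 196.

196.00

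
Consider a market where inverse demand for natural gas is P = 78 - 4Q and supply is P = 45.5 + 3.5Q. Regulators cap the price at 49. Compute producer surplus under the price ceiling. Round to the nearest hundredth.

Free-market equilibrium: 78 - 4Q = 45.5 + 3.5Q gives Q* = 4.3333, P* = 60.6667.
At the ceiling price 49, quantity supplied is (49 - 45.5)/3.5 = 1; supply is the short side, so Q = 1 trades at P = 49.
PS is the triangle above supply below 49: (1/2)(1)(49 - 45.5) = 1.75.

1.75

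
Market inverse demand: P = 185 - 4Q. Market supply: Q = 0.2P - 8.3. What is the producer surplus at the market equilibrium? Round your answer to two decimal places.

635.56

Rewriting supply in inverse form: P = 41.5 + 5Q.
Equilibrium: 185 - 4Q = 41.5 + 5Q, so Q* = 15.9444 and P* = 121.2222.
PS is the area between P* and the supply curve from 0 to Q*: (1/2)(15.9444)(79.7222) = 635.5633.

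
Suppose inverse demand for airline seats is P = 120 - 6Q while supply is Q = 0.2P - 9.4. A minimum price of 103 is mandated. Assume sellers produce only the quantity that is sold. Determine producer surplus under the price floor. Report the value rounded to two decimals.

Rewriting supply in inverse form: P = 47 + 5Q.
Free-market equilibrium: 120 - 6Q = 47 + 5Q gives Q* = 6.6364, P* = 80.1818.
At the floor price 103, quantity demanded is (120 - 103)/6 = 2.8333; demand is the short side, so Q = 2.8333 trades at P = 103.
The supply price at Q = 2.8333 is 61.1667. PS is the trapezoid between 103 and supply over [0, 2.8333]: (1/2)[(103 - 47) + (103 - 61.1667)](2.8333) = 138.5972.

138.60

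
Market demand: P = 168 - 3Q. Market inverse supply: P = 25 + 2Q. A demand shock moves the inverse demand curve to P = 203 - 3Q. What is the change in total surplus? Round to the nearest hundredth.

Initial equilibrium: Q_0 = 28.6, P_0 = 82.2; CS_0 = (1/2)(28.6)(85.8) = 1226.94, PS_0 = (1/2)(28.6)(57.2) = 817.96.
New equilibrium: 203 - 3Q = 25 + 2Q gives Q_1 = 35.6, P_1 = 96.2; CS_1 = 1901.04, PS_1 = 1267.36.
Change in total surplus = (1901.04 + 1267.36) - (1226.94 + 817.96) = 1123.5.

1123.50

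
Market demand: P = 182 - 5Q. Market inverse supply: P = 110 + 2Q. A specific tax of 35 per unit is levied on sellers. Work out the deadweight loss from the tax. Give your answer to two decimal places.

Without the tax, 182 - 5Q = 110 + 2Q so Q* = 10.2857 and P* = 130.5714.
With the tax, sellers need 35 more per unit: 182 - 5Q = 110 + 2Q + 35, so Q_t = 5.2857. Buyers pay P_b = 155.5714; sellers receive P_s = P_b - 35 = 120.5714.
The welfare triangle lost has base Q* - Q_t = 5 and height t = 35, so DWL = (1/2)(5)(35) = 87.5.

87.50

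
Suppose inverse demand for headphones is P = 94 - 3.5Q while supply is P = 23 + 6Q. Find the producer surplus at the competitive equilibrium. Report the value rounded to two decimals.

167.57

Setting demand equal to supply, 71 = 9.5Q, so Q* = 7.4737 and P* = 67.8421.
Producer surplus is the triangle above supply below P*: (1/2)(7.4737)(67.8421 - 23) = (1/2)(7.4737)(44.8421) = 167.5679.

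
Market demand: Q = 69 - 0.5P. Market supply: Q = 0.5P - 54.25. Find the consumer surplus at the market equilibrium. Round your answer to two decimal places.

Rewriting demand in inverse form: P = 138 - 2Q.
Rewriting supply in inverse form: P = 108.5 + 2Q.
Equilibrium: 138 - 2Q = 108.5 + 2Q, so Q* = 7.375 and P* = 123.25.
Consumer surplus is the triangle under demand above P*: (1/2)(7.375)(138 - 123.25) = (1/2)(7.375)(14.75) = 54.3906.

54.39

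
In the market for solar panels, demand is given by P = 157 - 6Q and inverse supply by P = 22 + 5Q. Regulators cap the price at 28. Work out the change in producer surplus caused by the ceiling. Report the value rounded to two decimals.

Without the control, 157 - 6Q = 22 + 5Q so Q* = 12.2727 and P* = 83.3636.
At the ceiling price 28, quantity supplied is (28 - 22)/5 = 1.2; supply is the short side, so Q = 1.2 trades at P = 28.
PS goes from (1/2)(12.2727)(61.3636) = 376.5496 to 3.6 (computed as (28 - 22)(1.2) - (1/2)(5)(1.2)^2), a change of -372.9496.

-372.95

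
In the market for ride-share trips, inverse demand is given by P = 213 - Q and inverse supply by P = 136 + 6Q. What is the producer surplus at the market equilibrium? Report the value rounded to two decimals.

Setting demand equal to supply, 77 = 7Q, so Q* = 11 and P* = 202.
The supply curve's price intercept is 136, so PS = (1/2)(Q*)(P* - 136) = (1/2)(11)(66) = 363.

363.00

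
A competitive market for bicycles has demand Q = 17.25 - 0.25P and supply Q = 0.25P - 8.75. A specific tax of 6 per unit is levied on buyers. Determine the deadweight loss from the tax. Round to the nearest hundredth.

Rewriting demand in inverse form: P = 69 - 4Q.
Rewriting supply in inverse form: P = 35 + 4Q.
Without the tax, 69 - 4Q = 35 + 4Q so Q* = 4.25 and P* = 52.
With the tax, buyers' net willingness to pay falls by 6: (69 - 6) - 4Q = 35 + 4Q, so Q_t = 3.5. Buyers pay P_b = 55; sellers receive P_s = P_b - 6 = 49.
Deadweight loss is the triangle between the curves from Q_t to Q*: (1/2)(4.25 - 3.5)(6) = 2.25.

2.25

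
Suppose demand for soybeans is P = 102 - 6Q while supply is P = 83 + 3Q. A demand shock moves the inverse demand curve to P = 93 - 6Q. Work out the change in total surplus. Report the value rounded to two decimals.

Initial equilibrium: Q_0 = 2.1111, P_0 = 89.3333; CS_0 = (1/2)(2.1111)(12.6667) = 13.3704, PS_0 = (1/2)(2.1111)(6.3333) = 6.6852.
New equilibrium: 93 - 6Q = 83 + 3Q gives Q_1 = 1.1111, P_1 = 86.3333; CS_1 = 3.7037, PS_1 = 1.8519.
Change in total surplus = (3.7037 + 1.8519) - (13.3704 + 6.6852) = -14.5.

-14.50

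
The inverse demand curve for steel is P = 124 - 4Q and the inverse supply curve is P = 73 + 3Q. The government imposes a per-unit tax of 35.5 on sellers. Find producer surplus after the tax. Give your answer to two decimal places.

Pre-tax equilibrium: 124 - 4Q = 73 + 3Q gives Q* = 7.2857, P* = 94.8571.
With the tax, sellers need 35.5 more per unit: 124 - 4Q = 73 + 3Q + 35.5, so Q_t = 2.2143. Buyers pay P_b = 115.1429; sellers receive P_s = P_b - 35.5 = 79.6429.
PS = (1/2)(Q_t)(P_s - 73) = (1/2)(2.2143)(6.6429) = 7.3546.

7.35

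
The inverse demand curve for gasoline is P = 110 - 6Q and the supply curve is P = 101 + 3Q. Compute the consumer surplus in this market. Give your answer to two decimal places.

Equilibrium: 110 - 6Q = 101 + 3Q, so Q* = 1 and P* = 104.
The demand choke price is 110, so CS = (1/2)(Q*)(110 - P*) = (1/2)(1)(6) = 3.

3.00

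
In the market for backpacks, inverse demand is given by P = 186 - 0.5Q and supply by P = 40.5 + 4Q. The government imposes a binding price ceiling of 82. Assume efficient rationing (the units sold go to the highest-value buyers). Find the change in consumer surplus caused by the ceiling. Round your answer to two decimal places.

Without the control, 186 - 0.5Q = 40.5 + 4Q so Q* = 32.3333 and P* = 169.8333.
At the ceiling price 82, quantity supplied is (82 - 40.5)/4 = 10.375; supply is the short side, so Q = 10.375 trades at P = 82.
CS goes from (1/2)(32.3333)(16.1667) = 261.3611 to 1052.0898 (computed as (186 - 82)(10.375) - (1/2)(0.5)(10.375)^2), a change of 790.7287.

790.73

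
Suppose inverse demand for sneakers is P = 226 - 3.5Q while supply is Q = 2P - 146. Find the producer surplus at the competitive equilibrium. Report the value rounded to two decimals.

Rewriting supply in inverse form: P = 73 + 0.5Q.
Setting demand equal to supply, 153 = 4Q, so Q* = 38.25 and P* = 92.125.
PS is the area between P* and the supply curve from 0 to Q*: (1/2)(38.25)(19.125) = 365.7656.

365.77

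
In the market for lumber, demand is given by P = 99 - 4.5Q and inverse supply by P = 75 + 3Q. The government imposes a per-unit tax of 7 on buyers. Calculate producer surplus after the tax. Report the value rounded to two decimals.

Pre-tax equilibrium: 99 - 4.5Q = 75 + 3Q gives Q* = 3.2, P* = 84.6.
A tax on buyers shifts demand down by 7: (99 - 7) - 4.5Q = 75 + 3Q, so Q_t = 2.2667. Buyers pay P_b = 88.8; sellers receive P_s = P_b - 7 = 81.8.
Producer surplus is the triangle above supply below P_s: (1/2)(2.2667)(81.8 - 75) = 7.7067.

7.71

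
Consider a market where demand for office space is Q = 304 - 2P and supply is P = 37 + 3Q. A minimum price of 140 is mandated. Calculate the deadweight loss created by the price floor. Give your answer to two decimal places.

137.29

Rewriting demand in inverse form: P = 152 - 0.5Q.
Without the control, 152 - 0.5Q = 37 + 3Q so Q* = 32.8571 and P* = 135.5714.
At the floor price 140, quantity demanded is (152 - 140)/0.5 = 24; demand is the short side, so Q = 24 trades at P = 140.
At Q = 24 the demand price is 140 and the supply price is 109. Deadweight loss is the triangle between the curves from 24 to 32.8571: (1/2)(140 - 109)(32.8571 - 24) = 137.2857.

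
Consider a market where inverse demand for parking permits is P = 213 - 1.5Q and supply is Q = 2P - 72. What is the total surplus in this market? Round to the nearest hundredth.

7832.25

Rewriting supply in inverse form: P = 36 + 0.5Q.
Setting demand equal to supply, 177 = 2Q, so Q* = 88.5 and P* = 80.25.
CS = (1/2)(88.5)(132.75) = 5874.1875 and PS = (1/2)(88.5)(44.25) = 1958.0625, so total surplus = 7832.25.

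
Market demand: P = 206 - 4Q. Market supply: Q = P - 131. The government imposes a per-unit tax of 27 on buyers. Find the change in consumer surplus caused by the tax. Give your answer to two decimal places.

-265.68

Rewriting supply in inverse form: P = 131 + Q.
Pre-tax equilibrium: 206 - 4Q = 131 + Q gives Q* = 15, P* = 146.
A tax on buyers shifts demand down by 27: (206 - 27) - 4Q = 131 + Q, so Q_t = 9.6. Buyers pay P_b = 167.6; sellers receive P_s = P_b - 27 = 140.6.
CS falls from (1/2)(15)(60) = 450 to (1/2)(9.6)(38.4) = 184.32, a change of -265.68.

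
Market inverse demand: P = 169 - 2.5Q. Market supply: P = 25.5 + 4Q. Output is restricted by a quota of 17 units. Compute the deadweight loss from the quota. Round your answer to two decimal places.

Unrestricted equilibrium: Q* = (169 - 25.5)/(2.5 + 4) = 22.0769.
At Q = 17 the demand price is 169 - 2.5(17) = 126.5 and the supply price is 25.5 + 4(17) = 93.5.
DWL = (1/2)(gap between curves at 17) x (Q* - 17) = (1/2)(33)(5.0769) = 83.7692.

83.77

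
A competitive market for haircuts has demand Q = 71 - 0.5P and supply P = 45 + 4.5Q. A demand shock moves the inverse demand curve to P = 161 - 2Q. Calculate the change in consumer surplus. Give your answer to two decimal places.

95.79

Rewriting demand in inverse form: P = 142 - 2Q.
Initial equilibrium: Q_0 = 14.9231, P_0 = 112.1538; CS_0 = (1/2)(14.9231)(29.8462) = 222.6982, PS_0 = (1/2)(14.9231)(67.1538) = 501.071.
New equilibrium: 161 - 2Q = 45 + 4.5Q gives Q_1 = 17.8462, P_1 = 125.3077; CS_1 = 318.4852, PS_1 = 716.5917.
Change in consumer surplus = 318.4852 - 222.6982 = 95.787.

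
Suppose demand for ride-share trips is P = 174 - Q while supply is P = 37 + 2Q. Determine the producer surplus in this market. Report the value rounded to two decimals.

2085.44

Set 174 - Q = 37 + 2Q, which gives 137 = 3Q, so Q* = 45.6667 and P* = 174 - (45.6667) = 128.3333.
PS is the area between P* and the supply curve from 0 to Q*: (1/2)(45.6667)(91.3333) = 2085.4444.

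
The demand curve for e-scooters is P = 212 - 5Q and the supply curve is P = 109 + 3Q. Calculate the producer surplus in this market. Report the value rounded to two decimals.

Equilibrium: 212 - 5Q = 109 + 3Q, so Q* = 12.875 and P* = 147.625.
PS is the area between P* and the supply curve from 0 to Q*: (1/2)(12.875)(38.625) = 248.6484.

248.65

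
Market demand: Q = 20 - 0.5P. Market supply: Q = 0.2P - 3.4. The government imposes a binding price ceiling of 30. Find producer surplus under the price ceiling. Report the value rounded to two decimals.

Rewriting demand in inverse form: P = 40 - 2Q.
Rewriting supply in inverse form: P = 17 + 5Q.
Free-market equilibrium: 40 - 2Q = 17 + 5Q gives Q* = 3.2857, P* = 33.4286.
At the ceiling price 30, quantity supplied is (30 - 17)/5 = 2.6; supply is the short side, so Q = 2.6 trades at P = 30.
PS is the triangle above supply below 30: (1/2)(2.6)(30 - 17) = 16.9.

16.90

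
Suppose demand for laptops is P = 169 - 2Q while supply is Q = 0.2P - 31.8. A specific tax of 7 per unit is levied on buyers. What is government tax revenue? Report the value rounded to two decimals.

Rewriting supply in inverse form: P = 159 + 5Q.
Without the tax, 169 - 2Q = 159 + 5Q so Q* = 1.4286 and P* = 166.1429.
A tax on buyers shifts demand down by 7: (169 - 7) - 2Q = 159 + 5Q, so Q_t = 0.4286. Buyers pay P_b = 168.1429; sellers receive P_s = P_b - 7 = 161.1429.
Tax revenue = t x Q_t = 7 x 0.4286 = 3.

3.00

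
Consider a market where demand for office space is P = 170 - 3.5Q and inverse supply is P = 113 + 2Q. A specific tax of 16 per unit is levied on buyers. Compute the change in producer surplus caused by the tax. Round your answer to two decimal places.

Pre-tax equilibrium: 170 - 3.5Q = 113 + 2Q gives Q* = 10.3636, P* = 133.7273.
With the tax, buyers' net willingness to pay falls by 16: (170 - 16) - 3.5Q = 113 + 2Q, so Q_t = 7.4545. Buyers pay P_b = 143.9091; sellers receive P_s = P_b - 16 = 127.9091.
PS falls from (1/2)(10.3636)(20.7273) = 107.405 to (1/2)(7.4545)(14.9091) = 55.5702, a change of -51.8347.

-51.83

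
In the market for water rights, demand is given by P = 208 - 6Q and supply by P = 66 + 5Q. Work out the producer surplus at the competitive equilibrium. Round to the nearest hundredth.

Set 208 - 6Q = 66 + 5Q, which gives 142 = 11Q, so Q* = 12.9091 and P* = 208 - 6(12.9091) = 130.5455.
PS is the area between P* and the supply curve from 0 to Q*: (1/2)(12.9091)(64.5455) = 416.6116.

416.61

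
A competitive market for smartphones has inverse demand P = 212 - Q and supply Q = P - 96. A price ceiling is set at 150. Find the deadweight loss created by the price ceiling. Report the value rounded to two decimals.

Rewriting supply in inverse form: P = 96 + Q.
Free-market equilibrium: 212 - Q = 96 + Q gives Q* = 58, P* = 154.
At the ceiling price 150, quantity supplied is (150 - 96)/1 = 54; supply is the short side, so Q = 54 trades at P = 150.
At Q = 54 the demand price is 158 and the supply price is 150. Deadweight loss is the triangle between the curves from 54 to 58: (1/2)(158 - 150)(58 - 54) = 16.

16.00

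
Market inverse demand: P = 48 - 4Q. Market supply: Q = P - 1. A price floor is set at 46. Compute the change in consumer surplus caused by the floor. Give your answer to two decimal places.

-176.22

Rewriting supply in inverse form: P = 1 + Q.
Free-market equilibrium: 48 - 4Q = 1 + Q gives Q* = 9.4, P* = 10.4.
At the floor price 46, quantity demanded is (48 - 46)/4 = 0.5; demand is the short side, so Q = 0.5 trades at P = 46.
CS goes from (1/2)(9.4)(37.6) = 176.72 to 0.5 (computed as (48 - 46)(0.5) - (1/2)(4)(0.5)^2), a change of -176.22.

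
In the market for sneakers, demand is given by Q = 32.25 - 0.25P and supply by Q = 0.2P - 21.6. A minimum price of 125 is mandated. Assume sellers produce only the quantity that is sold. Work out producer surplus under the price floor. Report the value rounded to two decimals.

14.50

Rewriting demand in inverse form: P = 129 - 4Q.
Rewriting supply in inverse form: P = 108 + 5Q.
Free-market equilibrium: 129 - 4Q = 108 + 5Q gives Q* = 2.3333, P* = 119.6667.
At P = 125, buyers demand (129 - 125)/4 = 1 while sellers would supply more, so the quantity traded is 1 at price 125.
The supply price at Q = 1 is 113. PS is the trapezoid between 125 and supply over [0, 1]: (1/2)[(125 - 108) + (125 - 113)](1) = 14.5.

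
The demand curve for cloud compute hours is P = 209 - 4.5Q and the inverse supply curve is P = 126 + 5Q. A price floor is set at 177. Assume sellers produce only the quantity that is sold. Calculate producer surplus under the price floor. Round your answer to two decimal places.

236.25

Free-market equilibrium: 209 - 4.5Q = 126 + 5Q gives Q* = 8.7368, P* = 169.6842.
At P = 177, buyers demand (209 - 177)/4.5 = 7.1111 while sellers would supply more, so the quantity traded is 7.1111 at price 177.
The supply price at Q = 7.1111 is 161.5556. PS is the trapezoid between 177 and supply over [0, 7.1111]: (1/2)[(177 - 126) + (177 - 161.5556)](7.1111) = 236.2469.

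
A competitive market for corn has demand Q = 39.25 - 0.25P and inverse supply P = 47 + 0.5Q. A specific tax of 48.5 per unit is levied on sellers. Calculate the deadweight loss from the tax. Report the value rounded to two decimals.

261.36

Rewriting demand in inverse form: P = 157 - 4Q.
Without the tax, 157 - 4Q = 47 + 0.5Q so Q* = 24.4444 and P* = 59.2222.
With the tax, sellers need 48.5 more per unit: 157 - 4Q = 47 + 0.5Q + 48.5, so Q_t = 13.6667. Buyers pay P_b = 102.3333; sellers receive P_s = P_b - 48.5 = 53.8333.
Deadweight loss is the triangle between the curves from Q_t to Q*: (1/2)(24.4444 - 13.6667)(48.5) = 261.3611.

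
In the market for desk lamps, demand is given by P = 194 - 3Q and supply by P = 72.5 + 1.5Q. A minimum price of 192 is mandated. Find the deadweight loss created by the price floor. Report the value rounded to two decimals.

1560.25

Without the control, 194 - 3Q = 72.5 + 1.5Q so Q* = 27 and P* = 113.
At the floor price 192, quantity demanded is (194 - 192)/3 = 0.6667; demand is the short side, so Q = 0.6667 trades at P = 192.
The lost-trades triangle has base Q* - 0.6667 = 26.3333 and height equal to the gap between the curves at Q = 0.6667, which is 192 - 73.5 = 118.5. DWL = (1/2)(26.3333)(118.5) = 1560.25.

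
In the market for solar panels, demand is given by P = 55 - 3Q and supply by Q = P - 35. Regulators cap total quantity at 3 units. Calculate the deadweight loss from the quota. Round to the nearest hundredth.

8.00

Rewriting supply in inverse form: P = 35 + Q.
Unrestricted equilibrium: Q* = (55 - 35)/(3 + 1) = 5.
At Q = 3 the demand price is 55 - 3(3) = 46 and the supply price is 35 + (3) = 38.
Deadweight loss is the triangle between the curves from 3 to 5: (1/2)(46 - 38)(5 - 3) = 8.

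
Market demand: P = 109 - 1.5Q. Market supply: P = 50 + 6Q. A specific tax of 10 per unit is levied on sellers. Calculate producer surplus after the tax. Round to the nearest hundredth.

Pre-tax equilibrium: 109 - 1.5Q = 50 + 6Q gives Q* = 7.8667, P* = 97.2.
With the tax, sellers need 10 more per unit: 109 - 1.5Q = 50 + 6Q + 10, so Q_t = 6.5333. Buyers pay P_b = 99.2; sellers receive P_s = P_b - 10 = 89.2.
PS = (1/2)(Q_t)(P_s - 50) = (1/2)(6.5333)(39.2) = 128.0533.

128.05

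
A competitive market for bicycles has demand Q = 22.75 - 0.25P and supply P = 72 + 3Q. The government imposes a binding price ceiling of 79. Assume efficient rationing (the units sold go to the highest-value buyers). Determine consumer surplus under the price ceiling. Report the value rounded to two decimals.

17.11

Rewriting demand in inverse form: P = 91 - 4Q.
Without the control, 91 - 4Q = 72 + 3Q so Q* = 2.7143 and P* = 80.1429.
At the ceiling price 79, quantity supplied is (79 - 72)/3 = 2.3333; supply is the short side, so Q = 2.3333 trades at P = 79.
The demand price at Q = 2.3333 is 81.6667. CS is the trapezoid between demand and 79 over [0, 2.3333]: (1/2)[(91 - 79) + (81.6667 - 79)](2.3333) = 17.1111.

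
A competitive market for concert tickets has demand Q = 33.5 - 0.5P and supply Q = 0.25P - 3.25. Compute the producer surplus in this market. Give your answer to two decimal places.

Rewriting demand in inverse form: P = 67 - 2Q.
Rewriting supply in inverse form: P = 13 + 4Q.
Equilibrium: 67 - 2Q = 13 + 4Q, so Q* = 9 and P* = 49.
The supply curve's price intercept is 13, so PS = (1/2)(Q*)(P* - 13) = (1/2)(9)(36) = 162.

162.00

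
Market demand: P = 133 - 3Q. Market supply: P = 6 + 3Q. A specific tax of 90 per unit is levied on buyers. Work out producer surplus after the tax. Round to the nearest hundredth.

Without the tax, 133 - 3Q = 6 + 3Q so Q* = 21.1667 and P* = 69.5.
A tax on buyers shifts demand down by 90: (133 - 90) - 3Q = 6 + 3Q, so Q_t = 6.1667. Buyers pay P_b = 114.5; sellers receive P_s = P_b - 90 = 24.5.
PS = (1/2)(Q_t)(P_s - 6) = (1/2)(6.1667)(18.5) = 57.0417.

57.04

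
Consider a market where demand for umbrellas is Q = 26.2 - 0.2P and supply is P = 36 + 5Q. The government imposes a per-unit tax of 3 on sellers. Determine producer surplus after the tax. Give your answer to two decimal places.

Rewriting demand in inverse form: P = 131 - 5Q.
Pre-tax equilibrium: 131 - 5Q = 36 + 5Q gives Q* = 9.5, P* = 83.5.
With the tax, sellers need 3 more per unit: 131 - 5Q = 36 + 5Q + 3, so Q_t = 9.2. Buyers pay P_b = 85; sellers receive P_s = P_b - 3 = 82.
Producer surplus is the triangle above supply below P_s: (1/2)(9.2)(82 - 36) = 211.6.

211.60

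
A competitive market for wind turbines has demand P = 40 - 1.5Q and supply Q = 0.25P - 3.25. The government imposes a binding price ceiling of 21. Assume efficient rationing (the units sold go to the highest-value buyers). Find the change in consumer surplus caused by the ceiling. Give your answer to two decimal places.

16.93

Rewriting supply in inverse form: P = 13 + 4Q.
Free-market equilibrium: 40 - 1.5Q = 13 + 4Q gives Q* = 4.9091, P* = 32.6364.
At P = 21, sellers supply (21 - 13)/4 = 2 while buyers want more, so the quantity traded is 2 at price 21.
CS goes from (1/2)(4.9091)(7.3636) = 18.0744 to 35 (computed as (40 - 21)(2) - (1/2)(1.5)(2)^2), a change of 16.9256.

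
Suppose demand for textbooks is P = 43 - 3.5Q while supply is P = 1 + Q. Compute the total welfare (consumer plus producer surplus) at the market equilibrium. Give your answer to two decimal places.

196.00

Equilibrium: 43 - 3.5Q = 1 + Q, so Q* = 9.3333 and P* = 10.3333.
Total surplus is the full triangle between the curves from 0 to Q*: (1/2)(9.3333)(43 - 1) = 196.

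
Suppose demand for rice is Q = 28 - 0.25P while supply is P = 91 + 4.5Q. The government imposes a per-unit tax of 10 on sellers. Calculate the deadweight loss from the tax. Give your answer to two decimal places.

Rewriting demand in inverse form: P = 112 - 4Q.
Without the tax, 112 - 4Q = 91 + 4.5Q so Q* = 2.4706 and P* = 102.1176.
With the tax, sellers need 10 more per unit: 112 - 4Q = 91 + 4.5Q + 10, so Q_t = 1.2941. Buyers pay P_b = 106.8235; sellers receive P_s = P_b - 10 = 96.8235.
Deadweight loss is the triangle between the curves from Q_t to Q*: (1/2)(2.4706 - 1.2941)(10) = 5.8824.

5.88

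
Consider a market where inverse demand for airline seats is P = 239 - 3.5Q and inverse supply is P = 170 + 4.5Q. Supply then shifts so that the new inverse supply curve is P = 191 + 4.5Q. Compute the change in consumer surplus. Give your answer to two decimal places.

Initial equilibrium: Q_0 = 8.625, P_0 = 208.8125; CS_0 = (1/2)(8.625)(30.1875) = 130.1836, PS_0 = (1/2)(8.625)(38.8125) = 167.3789.
New equilibrium: 239 - 3.5Q = 191 + 4.5Q gives Q_1 = 6, P_1 = 218; CS_1 = 63, PS_1 = 81.
Change in consumer surplus = 63 - 130.1836 = -67.1836.

-67.18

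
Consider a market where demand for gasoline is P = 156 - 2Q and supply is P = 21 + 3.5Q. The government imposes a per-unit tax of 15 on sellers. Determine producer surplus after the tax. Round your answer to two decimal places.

Pre-tax equilibrium: 156 - 2Q = 21 + 3.5Q gives Q* = 24.5455, P* = 106.9091.
A tax on sellers shifts supply up by 15: 156 - 2Q = 21 + 3.5Q + 15, so Q_t = 21.8182. Buyers pay P_b = 112.3636; sellers receive P_s = P_b - 15 = 97.3636.
Producer surplus is the triangle above supply below P_s: (1/2)(21.8182)(97.3636 - 21) = 833.0579.

833.06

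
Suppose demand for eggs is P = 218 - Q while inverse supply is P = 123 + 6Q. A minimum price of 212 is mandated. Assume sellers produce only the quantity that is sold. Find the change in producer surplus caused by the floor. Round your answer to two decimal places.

-126.55

Free-market equilibrium: 218 - Q = 123 + 6Q gives Q* = 13.5714, P* = 204.4286.
At the floor price 212, quantity demanded is (218 - 212)/1 = 6; demand is the short side, so Q = 6 trades at P = 212.
PS goes from (1/2)(13.5714)(81.4286) = 552.551 to 426 (computed as (212 - 123)(6) - (1/2)(6)(6)^2), a change of -126.551.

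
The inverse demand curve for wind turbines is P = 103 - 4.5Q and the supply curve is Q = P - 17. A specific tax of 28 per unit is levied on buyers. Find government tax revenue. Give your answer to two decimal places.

Rewriting supply in inverse form: P = 17 + Q.
Without the tax, 103 - 4.5Q = 17 + Q so Q* = 15.6364 and P* = 32.6364.
With the tax, buyers' net willingness to pay falls by 28: (103 - 28) - 4.5Q = 17 + Q, so Q_t = 10.5455. Buyers pay P_b = 55.5455; sellers receive P_s = P_b - 28 = 27.5455.
Tax revenue = t x Q_t = 28 x 10.5455 = 295.2727.

295.27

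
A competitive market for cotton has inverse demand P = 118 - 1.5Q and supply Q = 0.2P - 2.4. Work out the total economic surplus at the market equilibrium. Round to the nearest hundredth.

Rewriting supply in inverse form: P = 12 + 5Q.
Equilibrium: 118 - 1.5Q = 12 + 5Q, so Q* = 16.3077 and P* = 93.5385.
CS = (1/2)(16.3077)(24.4615) = 199.4556 and PS = (1/2)(16.3077)(81.5385) = 664.8521, so total surplus = 864.3077.

864.31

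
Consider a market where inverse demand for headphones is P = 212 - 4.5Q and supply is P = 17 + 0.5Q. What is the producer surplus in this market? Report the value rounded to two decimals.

380.25

Set 212 - 4.5Q = 17 + 0.5Q, which gives 195 = 5Q, so Q* = 39 and P* = 212 - 4.5(39) = 36.5.
Producer surplus is the triangle above supply below P*: (1/2)(39)(36.5 - 17) = (1/2)(39)(19.5) = 380.25.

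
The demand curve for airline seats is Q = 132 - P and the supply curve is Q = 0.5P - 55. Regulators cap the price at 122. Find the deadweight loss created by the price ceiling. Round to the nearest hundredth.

Rewriting demand in inverse form: P = 132 - Q.
Rewriting supply in inverse form: P = 110 + 2Q.
Without the control, 132 - Q = 110 + 2Q so Q* = 7.3333 and P* = 124.6667.
At the ceiling price 122, quantity supplied is (122 - 110)/2 = 6; supply is the short side, so Q = 6 trades at P = 122.
At Q = 6 the demand price is 126 and the supply price is 122. Deadweight loss is the triangle between the curves from 6 to 7.3333: (1/2)(126 - 122)(7.3333 - 6) = 2.6667.

2.67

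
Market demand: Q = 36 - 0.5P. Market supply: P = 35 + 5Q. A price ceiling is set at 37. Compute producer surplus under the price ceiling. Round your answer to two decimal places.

Rewriting demand in inverse form: P = 72 - 2Q.
Without the control, 72 - 2Q = 35 + 5Q so Q* = 5.2857 and P* = 61.4286.
At the ceiling price 37, quantity supplied is (37 - 35)/5 = 0.4; supply is the short side, so Q = 0.4 trades at P = 37.
PS is the triangle above supply below 37: (1/2)(0.4)(37 - 35) = 0.4.

0.40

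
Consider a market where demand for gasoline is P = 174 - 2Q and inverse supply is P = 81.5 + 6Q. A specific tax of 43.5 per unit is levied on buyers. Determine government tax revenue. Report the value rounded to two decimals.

Pre-tax equilibrium: 174 - 2Q = 81.5 + 6Q gives Q* = 11.5625, P* = 150.875.
With the tax, buyers' net willingness to pay falls by 43.5: (174 - 43.5) - 2Q = 81.5 + 6Q, so Q_t = 6.125. Buyers pay P_b = 161.75; sellers receive P_s = P_b - 43.5 = 118.25.
Tax revenue = t x Q_t = 43.5 x 6.125 = 266.4375.

266.44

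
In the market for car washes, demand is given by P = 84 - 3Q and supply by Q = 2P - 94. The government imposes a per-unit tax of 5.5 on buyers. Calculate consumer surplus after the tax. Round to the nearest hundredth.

121.50

Rewriting supply in inverse form: P = 47 + 0.5Q.
Pre-tax equilibrium: 84 - 3Q = 47 + 0.5Q gives Q* = 10.5714, P* = 52.2857.
With the tax, buyers' net willingness to pay falls by 5.5: (84 - 5.5) - 3Q = 47 + 0.5Q, so Q_t = 9. Buyers pay P_b = 57; sellers receive P_s = P_b - 5.5 = 51.5.
Consumer surplus is the triangle under demand above P_b: (1/2)(9)(84 - 57) = 121.5.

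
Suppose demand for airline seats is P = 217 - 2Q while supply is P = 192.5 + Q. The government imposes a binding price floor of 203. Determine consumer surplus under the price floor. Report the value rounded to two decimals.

Without the control, 217 - 2Q = 192.5 + Q so Q* = 8.1667 and P* = 200.6667.
At the floor price 203, quantity demanded is (217 - 203)/2 = 7; demand is the short side, so Q = 7 trades at P = 203.
CS is the triangle under demand above 203: (1/2)(7)(217 - 203) = 49.

49.00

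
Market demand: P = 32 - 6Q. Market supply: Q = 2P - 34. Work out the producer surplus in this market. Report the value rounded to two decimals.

Rewriting supply in inverse form: P = 17 + 0.5Q.
Set 32 - 6Q = 17 + 0.5Q, which gives 15 = 6.5Q, so Q* = 2.3077 and P* = 32 - 6(2.3077) = 18.1538.
PS is the area between P* and the supply curve from 0 to Q*: (1/2)(2.3077)(1.1538) = 1.3314.

1.33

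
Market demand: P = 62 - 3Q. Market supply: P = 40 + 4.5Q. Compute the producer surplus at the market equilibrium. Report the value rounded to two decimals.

Equilibrium: 62 - 3Q = 40 + 4.5Q, so Q* = 2.9333 and P* = 53.2.
The supply curve's price intercept is 40, so PS = (1/2)(Q*)(P* - 40) = (1/2)(2.9333)(13.2) = 19.36.

19.36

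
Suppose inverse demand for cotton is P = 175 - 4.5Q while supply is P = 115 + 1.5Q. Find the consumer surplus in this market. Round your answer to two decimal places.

225.00

Set 175 - 4.5Q = 115 + 1.5Q, which gives 60 = 6Q, so Q* = 10 and P* = 175 - 4.5(10) = 130.
The demand choke price is 175, so CS = (1/2)(Q*)(175 - P*) = (1/2)(10)(45) = 225.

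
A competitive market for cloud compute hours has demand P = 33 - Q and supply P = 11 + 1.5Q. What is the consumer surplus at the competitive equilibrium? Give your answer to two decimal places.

Equilibrium: 33 - Q = 11 + 1.5Q, so Q* = 8.8 and P* = 24.2.
Consumer surplus is the triangle under demand above P*: (1/2)(8.8)(33 - 24.2) = (1/2)(8.8)(8.8) = 38.72.

38.72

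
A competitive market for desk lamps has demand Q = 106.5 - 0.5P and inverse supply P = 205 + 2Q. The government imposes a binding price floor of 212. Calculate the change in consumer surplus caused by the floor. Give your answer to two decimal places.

-3.75

Rewriting demand in inverse form: P = 213 - 2Q.
Without the control, 213 - 2Q = 205 + 2Q so Q* = 2 and P* = 209.
At P = 212, buyers demand (213 - 212)/2 = 0.5 while sellers would supply more, so the quantity traded is 0.5 at price 212.
CS goes from (1/2)(2)(4) = 4 to 0.25 (computed as (213 - 212)(0.5) - (1/2)(2)(0.5)^2), a change of -3.75.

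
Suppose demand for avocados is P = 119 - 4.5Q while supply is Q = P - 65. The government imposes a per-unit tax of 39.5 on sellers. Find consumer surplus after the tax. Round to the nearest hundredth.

15.64

Rewriting supply in inverse form: P = 65 + Q.
Pre-tax equilibrium: 119 - 4.5Q = 65 + Q gives Q* = 9.8182, P* = 74.8182.
A tax on sellers shifts supply up by 39.5: 119 - 4.5Q = 65 + Q + 39.5, so Q_t = 2.6364. Buyers pay P_b = 107.1364; sellers receive P_s = P_b - 39.5 = 67.6364.
CS = (1/2)(Q_t)(119 - P_b) = (1/2)(2.6364)(11.8636) = 15.6384.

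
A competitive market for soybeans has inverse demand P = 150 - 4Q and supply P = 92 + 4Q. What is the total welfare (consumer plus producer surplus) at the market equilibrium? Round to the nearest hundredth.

210.25

Setting demand equal to supply, 58 = 8Q, so Q* = 7.25 and P* = 121.
CS = (1/2)(7.25)(29) = 105.125 and PS = (1/2)(7.25)(29) = 105.125, so total surplus = 210.25.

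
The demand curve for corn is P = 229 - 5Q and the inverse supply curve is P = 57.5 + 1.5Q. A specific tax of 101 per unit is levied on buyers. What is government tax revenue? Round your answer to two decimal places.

Without the tax, 229 - 5Q = 57.5 + 1.5Q so Q* = 26.3846 and P* = 97.0769.
A tax on buyers shifts demand down by 101: (229 - 101) - 5Q = 57.5 + 1.5Q, so Q_t = 10.8462. Buyers pay P_b = 174.7692; sellers receive P_s = P_b - 101 = 73.7692.
Tax revenue = t x Q_t = 101 x 10.8462 = 1095.4615.

1095.46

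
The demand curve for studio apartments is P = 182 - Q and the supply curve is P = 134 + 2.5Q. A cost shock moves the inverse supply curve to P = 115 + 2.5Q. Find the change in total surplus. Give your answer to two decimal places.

Initial equilibrium: Q_0 = 13.7143, P_0 = 168.2857; CS_0 = (1/2)(13.7143)(13.7143) = 94.0408, PS_0 = (1/2)(13.7143)(34.2857) = 235.102.
New equilibrium: 182 - Q = 115 + 2.5Q gives Q_1 = 19.1429, P_1 = 162.8571; CS_1 = 183.2245, PS_1 = 458.0612.
Change in total surplus = (183.2245 + 458.0612) - (94.0408 + 235.102) = 312.1429.

312.14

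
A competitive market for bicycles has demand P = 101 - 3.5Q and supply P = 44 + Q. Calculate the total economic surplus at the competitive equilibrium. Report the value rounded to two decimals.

Setting demand equal to supply, 57 = 4.5Q, so Q* = 12.6667 and P* = 56.6667.
Total surplus is the full triangle between the curves from 0 to Q*: (1/2)(12.6667)(101 - 44) = 361.

361.00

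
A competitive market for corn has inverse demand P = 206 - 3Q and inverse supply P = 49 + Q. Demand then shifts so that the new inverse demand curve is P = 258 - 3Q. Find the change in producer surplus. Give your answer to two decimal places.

Initial equilibrium: Q_0 = 39.25, P_0 = 88.25; CS_0 = (1/2)(39.25)(117.75) = 2310.8438, PS_0 = (1/2)(39.25)(39.25) = 770.2812.
New equilibrium: 258 - 3Q = 49 + Q gives Q_1 = 52.25, P_1 = 101.25; CS_1 = 4095.0938, PS_1 = 1365.0312.
Change in producer surplus = 1365.0312 - 770.2812 = 594.75.

594.75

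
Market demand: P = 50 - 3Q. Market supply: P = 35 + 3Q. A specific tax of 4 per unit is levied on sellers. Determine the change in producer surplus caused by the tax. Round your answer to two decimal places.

-4.33

Pre-tax equilibrium: 50 - 3Q = 35 + 3Q gives Q* = 2.5, P* = 42.5.
With the tax, sellers need 4 more per unit: 50 - 3Q = 35 + 3Q + 4, so Q_t = 1.8333. Buyers pay P_b = 44.5; sellers receive P_s = P_b - 4 = 40.5.
Producers lose the trapezoid between P_s and P* out to Q_t plus the triangle from Q_t to Q*: change in PS = 5.0417 - 9.375 = -4.3333.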